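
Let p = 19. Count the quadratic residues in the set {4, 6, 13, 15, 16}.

3

(4/19) = +1 → QR.
(6/19) = +1 → QR.
(13/19) = -1 → non-residue.
(15/19) = -1 → non-residue.
(16/19) = +1 → QR.
Total quadratic residues among the 5: 3.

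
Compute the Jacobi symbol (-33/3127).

-1

First reduce: -33 ≡ 3094 (mod 3127).
Pull out 2: since 3127 ≡ 7 (mod 8), (2/3127) = +1.
Reciprocity: 1547 ≡ 3 and 3127 ≡ 3 (mod 4), so (1547/3127) = −(3127/1547).
Reduce top mod 1547: now compute (33/1547).
Reciprocity: 33 ≡ 1 and 1547 ≡ 3 (mod 4), so (33/1547) = +(1547/33).
Reduce top mod 33: now compute (29/33).
Reciprocity: 29 ≡ 1 and 33 ≡ 1 (mod 4), so (29/33) = +(33/29).
Reduce top mod 29: now compute (4/29).
Pull out 2^2: since 29 ≡ 5 (mod 8), (2/29) = -1, so (2/29)^2 = +1.
Reached (1/29) = 1. Collecting the sign flips along the way, the symbol is -1.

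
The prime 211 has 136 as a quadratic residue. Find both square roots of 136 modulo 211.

Since 211 ≡ 3 (mod 4), a square root of 136 is 136^((211+1)/4) = 136^53 mod 211.
Repeated squaring: 136^2≡139, 136^4≡120, 136^8≡52, 136^16≡172, 136^32≡44 (mod 211).
136^53 = 136^(32+16+4+1) ≡ 66 (mod 211).
Check: 66² = 4356 ≡ 136 (mod 211). The two roots are 66 and 145.

66, 145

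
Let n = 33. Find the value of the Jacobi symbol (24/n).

0

Pull out 2^3: since 33 ≡ 1 (mod 8), (2/33) = +1, so (2/33)^3 = +1.
Reciprocity: 3 ≡ 3 and 33 ≡ 1 (mod 4), so (3/33) = +(33/3).
Reduce top mod 3: now compute (0/3).
Top reduces to 0: gcd > 1, so the symbol is 0.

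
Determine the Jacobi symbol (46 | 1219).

0

Pull out 2: since 1219 ≡ 3 (mod 8), (2/1219) = -1.
Reciprocity: 23 ≡ 3 and 1219 ≡ 3 (mod 4), so (23/1219) = −(1219/23).
Reduce top mod 23: now compute (0/23).
Top reduces to 0: gcd > 1, so the symbol is 0.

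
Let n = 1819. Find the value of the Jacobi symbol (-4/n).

First reduce: -4 ≡ 1815 (mod 1819).
Reciprocity: 1815 ≡ 3 and 1819 ≡ 3 (mod 4), so (1815/1819) = −(1819/1815).
Reduce top mod 1815: now compute (4/1815).
Pull out 2^2: since 1815 ≡ 7 (mod 8), (2/1815) = +1, so (2/1815)^2 = +1.
Reached (1/1815) = 1. Collecting the sign flips along the way, the symbol is -1.

-1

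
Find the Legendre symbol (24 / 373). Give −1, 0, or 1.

-1

Euler's criterion: (24/373) ≡ 24^186 (mod 373).
24^2 ≡ 203 (mod 373)
24^4 ≡ 179 (mod 373)
24^8 ≡ 336 (mod 373)
24^16 ≡ 250 (mod 373)
24^32 ≡ 209 (mod 373)
24^64 ≡ 40 (mod 373)
24^128 ≡ 108 (mod 373)
24^186 = 24^(128+32+16+8+2) ≡ 372 (mod 373).
Result is 372 ≡ −1, so (24/373) = −1.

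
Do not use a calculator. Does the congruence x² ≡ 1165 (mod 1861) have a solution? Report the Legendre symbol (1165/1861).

Reciprocity: 1165 ≡ 1 and 1861 ≡ 1 (mod 4), so (1165/1861) = +(1861/1165).
Reduce top mod 1165: now compute (696/1165).
Pull out 2^3: since 1165 ≡ 5 (mod 8), (2/1165) = -1, so (2/1165)^3 = -1.
Reciprocity: 87 ≡ 3 and 1165 ≡ 1 (mod 4), so (87/1165) = +(1165/87).
Reduce top mod 87: now compute (34/87).
Pull out 2: since 87 ≡ 7 (mod 8), (2/87) = +1.
Reciprocity: 17 ≡ 1 and 87 ≡ 3 (mod 4), so (17/87) = +(87/17).
Reduce top mod 17: now compute (2/17).
Pull out 2: since 17 ≡ 1 (mod 8), (2/17) = +1.
Reached (1/17) = 1. Collecting the sign flips along the way, the symbol is -1.

-1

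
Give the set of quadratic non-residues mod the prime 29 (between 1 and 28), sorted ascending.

2 3 8 10 11 12 14 15 17 18 19 21 26 27

Square k = 1,…,14 (k and 29−k give the same square):
1²=1, 2²=4, 3²=9, 4²=16, 5²=25, 6²≡7, 7²≡20, 8²≡6, 9²≡23, 10²≡13, 11²≡5, 12²≡28, 13²≡24, 14²≡22 (mod 29).
The residues are {1, 4, 5, 6, 7, 9, 13, 16, 20, 22, 23, 24, 25, 28}; the non-residues are the remaining 14 nonzero classes.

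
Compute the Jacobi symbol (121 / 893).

Reciprocity: 121 ≡ 1 and 893 ≡ 1 (mod 4), so (121/893) = +(893/121).
Reduce top mod 121: now compute (46/121).
Pull out 2: since 121 ≡ 1 (mod 8), (2/121) = +1.
Reciprocity: 23 ≡ 3 and 121 ≡ 1 (mod 4), so (23/121) = +(121/23).
Reduce top mod 23: now compute (6/23).
Pull out 2: since 23 ≡ 7 (mod 8), (2/23) = +1.
Reciprocity: 3 ≡ 3 and 23 ≡ 3 (mod 4), so (3/23) = −(23/3).
Reduce top mod 3: now compute (2/3).
Pull out 2: since 3 ≡ 3 (mod 8), (2/3) = -1.
Reached (1/3) = 1. Collecting the sign flips along the way, the symbol is +1.

1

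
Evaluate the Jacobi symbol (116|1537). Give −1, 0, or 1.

0

Pull out 2^2: since 1537 ≡ 1 (mod 8), (2/1537) = +1, so (2/1537)^2 = +1.
Reciprocity: 29 ≡ 1 and 1537 ≡ 1 (mod 4), so (29/1537) = +(1537/29).
Reduce top mod 29: now compute (0/29).
Top reduces to 0: gcd > 1, so the symbol is 0.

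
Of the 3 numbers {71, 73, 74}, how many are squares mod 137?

2

(71/137) = -1 → non-residue.
(73/137) = +1 → QR.
(74/137) = +1 → QR.
Total quadratic residues among the 3: 2.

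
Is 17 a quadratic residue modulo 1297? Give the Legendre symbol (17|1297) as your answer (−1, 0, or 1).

Reciprocity: 17 ≡ 1 and 1297 ≡ 1 (mod 4), so (17/1297) = +(1297/17).
Reduce top mod 17: now compute (5/17).
Reciprocity: 5 ≡ 1 and 17 ≡ 1 (mod 4), so (5/17) = +(17/5).
Reduce top mod 5: now compute (2/5).
Pull out 2: since 5 ≡ 5 (mod 8), (2/5) = -1.
Reached (1/5) = 1. Collecting the sign flips along the way, the symbol is -1.

-1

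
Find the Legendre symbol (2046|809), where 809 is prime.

First reduce: 2046 ≡ 428 (mod 809).
Pull out 2^2: since 809 ≡ 1 (mod 8), (2/809) = +1, so (2/809)^2 = +1.
Reciprocity: 107 ≡ 3 and 809 ≡ 1 (mod 4), so (107/809) = +(809/107).
Reduce top mod 107: now compute (60/107).
Pull out 2^2: since 107 ≡ 3 (mod 8), (2/107) = -1, so (2/107)^2 = +1.
Reciprocity: 15 ≡ 3 and 107 ≡ 3 (mod 4), so (15/107) = −(107/15).
Reduce top mod 15: now compute (2/15).
Pull out 2: since 15 ≡ 7 (mod 8), (2/15) = +1.
Reached (1/15) = 1. Collecting the sign flips along the way, the symbol is -1.

-1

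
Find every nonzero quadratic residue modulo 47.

Square k = 1,…,23 (k and 47−k give the same square):
1²=1, 2²=4, 3²=9, 4²=16, 5²=25, 6²=36, 7²≡2, 8²≡17, 9²≡34, 10²≡6, 11²≡27, 12²≡3, 13²≡28, 14²≡8, 15²≡37, 16²≡21, 17²≡7, 18²≡42, 19²≡32, 20²≡24, 21²≡18, 22²≡14, 23²≡12 (mod 47).
So the quadratic residues mod 47 are {1, 2, 3, 4, 6, 7, 8, 9, 12, 14, 16, 17, 18, 21, 24, 25, 27, 28, 32, 34, 36, 37, 42}.

1, 2, 3, 4, 6, 7, 8, 9, 12, 14, 16, 17, 18, 21, 24, 25, 27, 28, 32, 34, 36, 37, 42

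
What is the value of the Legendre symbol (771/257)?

First reduce: 771 ≡ 0 (mod 257).
Top reduces to 0: gcd > 1, so the symbol is 0.

0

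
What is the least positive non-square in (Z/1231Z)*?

3

(2/1231) = +1, so 2 is a residue.
(3/1231) = −1, so 3 is the smallest positive non-residue mod 1231.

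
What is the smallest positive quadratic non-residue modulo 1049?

(2/1049) = +1, so 2 is a residue.
(3/1049) = −1, so 3 is the smallest positive non-residue mod 1049.

3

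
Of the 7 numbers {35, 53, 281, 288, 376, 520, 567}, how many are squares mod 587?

3

(35/587) = -1 → non-residue.
(53/587) = +1 → QR.
(281/587) = +1 → QR.
(288/587) = -1 → non-residue.
(376/587) = -1 → non-residue.
(520/587) = -1 → non-residue.
(567/587) = +1 → QR.
Total quadratic residues among the 7: 3.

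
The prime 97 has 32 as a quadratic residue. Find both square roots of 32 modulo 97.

41, 56

97 ≡ 1 (mod 4), so we find a root by search.
Trying successive values, 41² = 1681 ≡ 32 (mod 97). The other root is 97 − 41 = 56.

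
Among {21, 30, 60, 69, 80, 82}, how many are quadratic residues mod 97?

(21/97) = -1 → non-residue.
(30/97) = -1 → non-residue.
(60/97) = -1 → non-residue.
(69/97) = -1 → non-residue.
(80/97) = -1 → non-residue.
(82/97) = -1 → non-residue.
Total quadratic residues among the 6: 0.

0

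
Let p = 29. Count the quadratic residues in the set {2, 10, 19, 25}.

(2/29) = -1 → non-residue.
(10/29) = -1 → non-residue.
(19/29) = -1 → non-residue.
(25/29) = +1 → QR.
Total quadratic residues among the 4: 1.

1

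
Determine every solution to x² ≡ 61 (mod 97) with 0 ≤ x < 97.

97 ≡ 1 (mod 4), so we find a root by search.
Trying successive values, 35² = 1225 ≡ 61 (mod 97). The other root is 97 − 35 = 62.

35, 62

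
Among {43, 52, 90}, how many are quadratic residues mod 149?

(43/149) = -1 → non-residue.
(52/149) = -1 → non-residue.
(90/149) = -1 → non-residue.
Total quadratic residues among the 3: 0.

0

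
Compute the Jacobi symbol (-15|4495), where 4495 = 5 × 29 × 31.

0

First reduce: -15 ≡ 4480 (mod 4495).
Pull out 2^7: since 4495 ≡ 7 (mod 8), (2/4495) = +1, so (2/4495)^7 = +1.
Reciprocity: 35 ≡ 3 and 4495 ≡ 3 (mod 4), so (35/4495) = −(4495/35).
Reduce top mod 35: now compute (15/35).
Reciprocity: 15 ≡ 3 and 35 ≡ 3 (mod 4), so (15/35) = −(35/15).
Reduce top mod 15: now compute (5/15).
Reciprocity: 5 ≡ 1 and 15 ≡ 3 (mod 4), so (5/15) = +(15/5).
Reduce top mod 5: now compute (0/5).
Top reduces to 0: gcd > 1, so the symbol is 0.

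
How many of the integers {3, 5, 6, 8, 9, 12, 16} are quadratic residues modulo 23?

6

(3/23) = +1 → QR.
(5/23) = -1 → non-residue.
(6/23) = +1 → QR.
(8/23) = +1 → QR.
(9/23) = +1 → QR.
(12/23) = +1 → QR.
(16/23) = +1 → QR.
Total quadratic residues among the 7: 6.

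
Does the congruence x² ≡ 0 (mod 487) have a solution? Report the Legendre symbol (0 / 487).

Top reduces to 0: gcd > 1, so the symbol is 0.

0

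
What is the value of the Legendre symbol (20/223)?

Euler's criterion: (20/223) ≡ 20^111 (mod 223).
20^2 ≡ 177 (mod 223)
20^4 ≡ 109 (mod 223)
20^8 ≡ 62 (mod 223)
20^16 ≡ 53 (mod 223)
20^32 ≡ 133 (mod 223)
20^64 ≡ 72 (mod 223)
20^111 = 20^(64+32+8+4+2+1) ≡ 222 (mod 223).
Result is 222 ≡ −1, so (20/223) = −1.

-1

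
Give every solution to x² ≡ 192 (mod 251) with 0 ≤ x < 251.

106, 145

Since 251 ≡ 3 (mod 4), a square root of 192 is 192^((251+1)/4) = 192^63 mod 251.
Repeated squaring: 192^2≡218, 192^4≡85, 192^8≡197, 192^16≡155, 192^32≡180 (mod 251).
192^63 = 192^(32+16+8+4+2+1) ≡ 106 (mod 251).
Check: 106² = 11236 ≡ 192 (mod 251). The two roots are 106 and 145.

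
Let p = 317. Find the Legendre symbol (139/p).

Euler's criterion: (139/317) ≡ 139^158 (mod 317).
139^2 ≡ 301 (mod 317)
139^4 ≡ 256 (mod 317)
139^8 ≡ 234 (mod 317)
139^16 ≡ 232 (mod 317)
139^32 ≡ 251 (mod 317)
139^64 ≡ 235 (mod 317)
139^128 ≡ 67 (mod 317)
139^158 = 139^(128+16+8+4+2) ≡ 316 (mod 317).
Result is 316 ≡ −1, so (139/317) = −1.

-1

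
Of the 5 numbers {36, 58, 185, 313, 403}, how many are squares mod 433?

(36/433) = +1 → QR.
(58/433) = -1 → non-residue.
(185/433) = -1 → non-residue.
(313/433) = -1 → non-residue.
(403/433) = -1 → non-residue.
Total quadratic residues among the 5: 1.

1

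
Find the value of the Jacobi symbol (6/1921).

Pull out 2: since 1921 ≡ 1 (mod 8), (2/1921) = +1.
Reciprocity: 3 ≡ 3 and 1921 ≡ 1 (mod 4), so (3/1921) = +(1921/3).
Reduce top mod 3: now compute (1/3).
Reached (1/3) = 1. Collecting the sign flips along the way, the symbol is +1.

1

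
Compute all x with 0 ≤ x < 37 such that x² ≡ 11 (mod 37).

37 ≡ 1 (mod 4), so we find a root by search.
Trying successive values, 14² = 196 ≡ 11 (mod 37). The other root is 37 − 14 = 23.

14, 23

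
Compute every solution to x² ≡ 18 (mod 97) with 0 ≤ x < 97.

97 ≡ 1 (mod 4), so we find a root by search.
Trying successive values, 42² = 1764 ≡ 18 (mod 97). The other root is 97 − 42 = 55.

42, 55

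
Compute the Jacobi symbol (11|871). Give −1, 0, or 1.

Reciprocity: 11 ≡ 3 and 871 ≡ 3 (mod 4), so (11/871) = −(871/11).
Reduce top mod 11: now compute (2/11).
Pull out 2: since 11 ≡ 3 (mod 8), (2/11) = -1.
Reached (1/11) = 1. Collecting the sign flips along the way, the symbol is +1.

1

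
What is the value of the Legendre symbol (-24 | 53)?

Euler's criterion: (-24/53) ≡ 29^26 (mod 53).
29^2 ≡ 46 (mod 53)
29^4 ≡ 49 (mod 53)
29^8 ≡ 16 (mod 53)
29^16 ≡ 44 (mod 53)
29^26 = 29^(16+8+2) ≡ 1 (mod 53).
Result is 1, so (-24/53) = 1.

1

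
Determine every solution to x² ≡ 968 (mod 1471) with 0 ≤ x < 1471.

711, 760

Since 1471 ≡ 3 (mod 4), a square root of 968 is 968^((1471+1)/4) = 968^368 mod 1471.
Repeated squaring: 968^2≡1468, 968^4≡9, 968^8≡81, 968^16≡677, 968^32≡848, 968^64≡1256, 968^128≡624, 968^256≡1032 (mod 1471).
968^368 = 968^(256+64+32+16) ≡ 760 (mod 1471).
Check: 760² = 577600 ≡ 968 (mod 1471). The two roots are 711 and 760.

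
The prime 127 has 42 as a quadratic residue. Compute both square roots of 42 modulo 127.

13, 114

Since 127 ≡ 3 (mod 4), a square root of 42 is 42^((127+1)/4) = 42^32 mod 127.
Repeated squaring: 42^2≡113, 42^4≡69, 42^8≡62, 42^16≡34, 42^32≡13 (mod 127).
42^32 = 42^(32) ≡ 13 (mod 127).
Check: 13² = 169 ≡ 42 (mod 127). The two roots are 13 and 114.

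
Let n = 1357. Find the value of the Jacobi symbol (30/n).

1

Pull out 2: since 1357 ≡ 5 (mod 8), (2/1357) = -1.
Reciprocity: 15 ≡ 3 and 1357 ≡ 1 (mod 4), so (15/1357) = +(1357/15).
Reduce top mod 15: now compute (7/15).
Reciprocity: 7 ≡ 3 and 15 ≡ 3 (mod 4), so (7/15) = −(15/7).
Reduce top mod 7: now compute (1/7).
Reached (1/7) = 1. Collecting the sign flips along the way, the symbol is +1.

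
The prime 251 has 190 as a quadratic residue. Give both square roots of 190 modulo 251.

Since 251 ≡ 3 (mod 4), a square root of 190 is 190^((251+1)/4) = 190^63 mod 251.
Repeated squaring: 190^2≡207, 190^4≡179, 190^8≡164, 190^16≡39, 190^32≡15 (mod 251).
190^63 = 190^(32+16+8+4+2+1) ≡ 21 (mod 251).
Check: 21² = 441 ≡ 190 (mod 251). The two roots are 21 and 230.

21, 230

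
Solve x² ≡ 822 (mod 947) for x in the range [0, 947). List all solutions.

Since 947 ≡ 3 (mod 4), a square root of 822 is 822^((947+1)/4) = 822^237 mod 947.
Repeated squaring: 822^2≡473, 822^4≡237, 822^8≡296, 822^16≡492, 822^32≡579, 822^64≡3, 822^128≡9 (mod 947).
822^237 = 822^(128+64+32+8+4+1) ≡ 703 (mod 947).
Check: 703² = 494209 ≡ 822 (mod 947). The two roots are 244 and 703.

244, 703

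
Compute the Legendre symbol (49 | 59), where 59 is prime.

Reciprocity: 49 ≡ 1 and 59 ≡ 3 (mod 4), so (49/59) = +(59/49).
Reduce top mod 49: now compute (10/49).
Pull out 2: since 49 ≡ 1 (mod 8), (2/49) = +1.
Reciprocity: 5 ≡ 1 and 49 ≡ 1 (mod 4), so (5/49) = +(49/5).
Reduce top mod 5: now compute (4/5).
Pull out 2^2: since 5 ≡ 5 (mod 8), (2/5) = -1, so (2/5)^2 = +1.
Reached (1/5) = 1. Collecting the sign flips along the way, the symbol is +1.

1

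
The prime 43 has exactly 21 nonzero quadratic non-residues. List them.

Square k = 1,…,21 (k and 43−k give the same square):
1²=1, 2²=4, 3²=9, 4²=16, 5²=25, 6²=36, 7²≡6, 8²≡21, 9²≡38, 10²≡14, 11²≡35, 12²≡15, 13²≡40, 14²≡24, 15²≡10, 16²≡41, 17²≡31, 18²≡23, 19²≡17, 20²≡13, 21²≡11 (mod 43).
The residues are {1, 4, 6, 9, 10, 11, 13, 14, 15, 16, 17, 21, 23, 24, 25, 31, 35, 36, 38, 40, 41}; the non-residues are the remaining 21 nonzero classes.

2 3 5 7 8 12 18 19 20 22 26 27 28 29 30 32 33 34 37 39 42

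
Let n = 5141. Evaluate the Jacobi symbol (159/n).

Reciprocity: 159 ≡ 3 and 5141 ≡ 1 (mod 4), so (159/5141) = +(5141/159).
Reduce top mod 159: now compute (53/159).
Reciprocity: 53 ≡ 1 and 159 ≡ 3 (mod 4), so (53/159) = +(159/53).
Reduce top mod 53: now compute (0/53).
Top reduces to 0: gcd > 1, so the symbol is 0.

0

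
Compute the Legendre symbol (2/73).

1

Euler's criterion: (2/73) ≡ 2^36 (mod 73).
2^2 ≡ 4 (mod 73)
2^4 ≡ 16 (mod 73)
2^8 ≡ 37 (mod 73)
2^16 ≡ 55 (mod 73)
2^32 ≡ 32 (mod 73)
2^36 = 2^(32+4) ≡ 1 (mod 73).
Result is 1, so (2/73) = 1.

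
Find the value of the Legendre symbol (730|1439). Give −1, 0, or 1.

Pull out 2: since 1439 ≡ 7 (mod 8), (2/1439) = +1.
Reciprocity: 365 ≡ 1 and 1439 ≡ 3 (mod 4), so (365/1439) = +(1439/365).
Reduce top mod 365: now compute (344/365).
Pull out 2^3: since 365 ≡ 5 (mod 8), (2/365) = -1, so (2/365)^3 = -1.
Reciprocity: 43 ≡ 3 and 365 ≡ 1 (mod 4), so (43/365) = +(365/43).
Reduce top mod 43: now compute (21/43).
Reciprocity: 21 ≡ 1 and 43 ≡ 3 (mod 4), so (21/43) = +(43/21).
Reduce top mod 21: now compute (1/21).
Reached (1/21) = 1. Collecting the sign flips along the way, the symbol is -1.

-1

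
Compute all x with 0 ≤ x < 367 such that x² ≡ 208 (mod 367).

Since 367 ≡ 3 (mod 4), a square root of 208 is 208^((367+1)/4) = 208^92 mod 367.
Repeated squaring: 208^2≡325, 208^4≡296, 208^8≡270, 208^16≡234, 208^32≡73, 208^64≡191 (mod 367).
208^92 = 208^(64+16+8+4) ≡ 274 (mod 367).
Check: 274² = 75076 ≡ 208 (mod 367). The two roots are 93 and 274.

93, 274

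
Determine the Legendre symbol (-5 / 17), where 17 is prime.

Euler's criterion: (-5/17) ≡ 12^8 (mod 17).
12^2 ≡ 8 (mod 17)
12^4 ≡ 13 (mod 17)
12^8 ≡ 16 (mod 17)
12^8 = 12^(8) ≡ 16 (mod 17).
Result is 16 ≡ −1, so (-5/17) = −1.

-1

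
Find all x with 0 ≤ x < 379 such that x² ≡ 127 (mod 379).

49, 330

Since 379 ≡ 3 (mod 4), a square root of 127 is 127^((379+1)/4) = 127^95 mod 379.
Repeated squaring: 127^2≡211, 127^4≡178, 127^8≡227, 127^16≡364, 127^32≡225, 127^64≡218 (mod 379).
127^95 = 127^(64+16+8+4+2+1) ≡ 49 (mod 379).
Check: 49² = 2401 ≡ 127 (mod 379). The two roots are 49 and 330.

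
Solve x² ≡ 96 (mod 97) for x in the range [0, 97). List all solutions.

22, 75

97 ≡ 1 (mod 4), so we find a root by search.
Trying successive values, 22² = 484 ≡ 96 (mod 97). The other root is 97 − 22 = 75.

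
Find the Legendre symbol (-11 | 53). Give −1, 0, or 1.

First reduce: -11 ≡ 42 (mod 53).
Pull out 2: since 53 ≡ 5 (mod 8), (2/53) = -1.
Reciprocity: 21 ≡ 1 and 53 ≡ 1 (mod 4), so (21/53) = +(53/21).
Reduce top mod 21: now compute (11/21).
Reciprocity: 11 ≡ 3 and 21 ≡ 1 (mod 4), so (11/21) = +(21/11).
Reduce top mod 11: now compute (10/11).
Pull out 2: since 11 ≡ 3 (mod 8), (2/11) = -1.
Reciprocity: 5 ≡ 1 and 11 ≡ 3 (mod 4), so (5/11) = +(11/5).
Reduce top mod 5: now compute (1/5).
Reached (1/5) = 1. Collecting the sign flips along the way, the symbol is +1.

1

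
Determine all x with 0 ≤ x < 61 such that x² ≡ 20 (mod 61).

61 ≡ 1 (mod 4), so we find a root by search.
Trying successive values, 9² = 81 ≡ 20 (mod 61). The other root is 61 − 9 = 52.

9, 52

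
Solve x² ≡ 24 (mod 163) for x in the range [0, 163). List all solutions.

Since 163 ≡ 3 (mod 4), a square root of 24 is 24^((163+1)/4) = 24^41 mod 163.
Repeated squaring: 24^2≡87, 24^4≡71, 24^8≡151, 24^16≡144, 24^32≡35 (mod 163).
24^41 = 24^(32+8+1) ≡ 26 (mod 163).
Check: 26² = 676 ≡ 24 (mod 163). The two roots are 26 and 137.

26, 137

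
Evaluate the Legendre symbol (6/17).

-1

Euler's criterion: (6/17) ≡ 6^8 (mod 17).
6^2 ≡ 2 (mod 17)
6^4 ≡ 4 (mod 17)
6^8 ≡ 16 (mod 17)
6^8 = 6^(8) ≡ 16 (mod 17).
Result is 16 ≡ −1, so (6/17) = −1.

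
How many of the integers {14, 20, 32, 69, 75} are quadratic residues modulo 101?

2

(14/101) = +1 → QR.
(20/101) = +1 → QR.
(32/101) = -1 → non-residue.
(69/101) = -1 → non-residue.
(75/101) = -1 → non-residue.
Total quadratic residues among the 5: 2.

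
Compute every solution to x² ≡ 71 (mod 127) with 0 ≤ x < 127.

43, 84

Since 127 ≡ 3 (mod 4), a square root of 71 is 71^((127+1)/4) = 71^32 mod 127.
Repeated squaring: 71^2≡88, 71^4≡124, 71^8≡9, 71^16≡81, 71^32≡84 (mod 127).
71^32 = 71^(32) ≡ 84 (mod 127).
Check: 84² = 7056 ≡ 71 (mod 127). The two roots are 43 and 84.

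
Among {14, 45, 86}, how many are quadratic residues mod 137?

1

(14/137) = +1 → QR.
(45/137) = -1 → non-residue.
(86/137) = -1 → non-residue.
Total quadratic residues among the 3: 1.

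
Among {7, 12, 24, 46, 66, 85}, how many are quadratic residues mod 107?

2

(7/107) = -1 → non-residue.
(12/107) = +1 → QR.
(24/107) = -1 → non-residue.
(46/107) = -1 → non-residue.
(66/107) = -1 → non-residue.
(85/107) = +1 → QR.
Total quadratic residues among the 6: 2.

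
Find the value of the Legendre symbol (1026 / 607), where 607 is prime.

-1

Euler's criterion: (1026/607) ≡ 419^303 (mod 607).
419^2 ≡ 138 (mod 607)
419^4 ≡ 227 (mod 607)
419^8 ≡ 541 (mod 607)
419^16 ≡ 107 (mod 607)
419^32 ≡ 523 (mod 607)
419^64 ≡ 379 (mod 607)
419^128 ≡ 389 (mod 607)
419^256 ≡ 178 (mod 607)
419^303 = 419^(256+32+8+4+2+1) ≡ 606 (mod 607).
Result is 606 ≡ −1, so (1026/607) = −1.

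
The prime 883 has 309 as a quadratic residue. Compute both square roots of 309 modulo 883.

Since 883 ≡ 3 (mod 4), a square root of 309 is 309^((883+1)/4) = 309^221 mod 883.
Repeated squaring: 309^2≡117, 309^4≡444, 309^8≡227, 309^16≡315, 309^32≡329, 309^64≡515, 309^128≡325 (mod 883).
309^221 = 309^(128+64+16+8+4+1) ≡ 215 (mod 883).
Check: 215² = 46225 ≡ 309 (mod 883). The two roots are 215 and 668.

215, 668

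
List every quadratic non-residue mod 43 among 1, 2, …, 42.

Square k = 1,…,21 (k and 43−k give the same square):
1²=1, 2²=4, 3²=9, 4²=16, 5²=25, 6²=36, 7²≡6, 8²≡21, 9²≡38, 10²≡14, 11²≡35, 12²≡15, 13²≡40, 14²≡24, 15²≡10, 16²≡41, 17²≡31, 18²≡23, 19²≡17, 20²≡13, 21²≡11 (mod 43).
The residues are {1, 4, 6, 9, 10, 11, 13, 14, 15, 16, 17, 21, 23, 24, 25, 31, 35, 36, 38, 40, 41}; the non-residues are the remaining 21 nonzero classes.

2 3 5 7 8 12 18 19 20 22 26 27 28 29 30 32 33 34 37 39 42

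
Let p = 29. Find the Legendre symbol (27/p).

-1

Euler's criterion: (27/29) ≡ 27^14 (mod 29).
27^2 ≡ 4 (mod 29)
27^4 ≡ 16 (mod 29)
27^8 ≡ 24 (mod 29)
27^14 = 27^(8+4+2) ≡ 28 (mod 29).
Result is 28 ≡ −1, so (27/29) = −1.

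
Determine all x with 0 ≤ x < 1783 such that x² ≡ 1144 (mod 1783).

Since 1783 ≡ 3 (mod 4), a square root of 1144 is 1144^((1783+1)/4) = 1144^446 mod 1783.
Repeated squaring: 1144^2≡14, 1144^4≡196, 1144^8≡973, 1144^16≡1739, 1144^32≡153, 1144^64≡230, 1144^128≡1193, 1144^256≡415 (mod 1783).
1144^446 = 1144^(256+128+32+16+8+4+2) ≡ 167 (mod 1783).
Check: 167² = 27889 ≡ 1144 (mod 1783). The two roots are 167 and 1616.

167, 1616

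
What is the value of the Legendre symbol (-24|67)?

Euler's criterion: (-24/67) ≡ 43^33 (mod 67).
43^2 ≡ 40 (mod 67)
43^4 ≡ 59 (mod 67)
43^8 ≡ 64 (mod 67)
43^16 ≡ 9 (mod 67)
43^32 ≡ 14 (mod 67)
43^33 = 43^(32+1) ≡ 66 (mod 67).
Result is 66 ≡ −1, so (-24/67) = −1.

-1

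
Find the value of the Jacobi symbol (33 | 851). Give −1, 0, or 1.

-1

Reciprocity: 33 ≡ 1 and 851 ≡ 3 (mod 4), so (33/851) = +(851/33).
Reduce top mod 33: now compute (26/33).
Pull out 2: since 33 ≡ 1 (mod 8), (2/33) = +1.
Reciprocity: 13 ≡ 1 and 33 ≡ 1 (mod 4), so (13/33) = +(33/13).
Reduce top mod 13: now compute (7/13).
Reciprocity: 7 ≡ 3 and 13 ≡ 1 (mod 4), so (7/13) = +(13/7).
Reduce top mod 7: now compute (6/7).
Pull out 2: since 7 ≡ 7 (mod 8), (2/7) = +1.
Reciprocity: 3 ≡ 3 and 7 ≡ 3 (mod 4), so (3/7) = −(7/3).
Reduce top mod 3: now compute (1/3).
Reached (1/3) = 1. Collecting the sign flips along the way, the symbol is -1.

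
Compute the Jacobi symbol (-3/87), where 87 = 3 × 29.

First reduce: -3 ≡ 84 (mod 87).
Pull out 2^2: since 87 ≡ 7 (mod 8), (2/87) = +1, so (2/87)^2 = +1.
Reciprocity: 21 ≡ 1 and 87 ≡ 3 (mod 4), so (21/87) = +(87/21).
Reduce top mod 21: now compute (3/21).
Reciprocity: 3 ≡ 3 and 21 ≡ 1 (mod 4), so (3/21) = +(21/3).
Reduce top mod 3: now compute (0/3).
Top reduces to 0: gcd > 1, so the symbol is 0.

0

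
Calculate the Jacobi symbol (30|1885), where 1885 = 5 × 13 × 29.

Pull out 2: since 1885 ≡ 5 (mod 8), (2/1885) = -1.
Reciprocity: 15 ≡ 3 and 1885 ≡ 1 (mod 4), so (15/1885) = +(1885/15).
Reduce top mod 15: now compute (10/15).
Pull out 2: since 15 ≡ 7 (mod 8), (2/15) = +1.
Reciprocity: 5 ≡ 1 and 15 ≡ 3 (mod 4), so (5/15) = +(15/5).
Reduce top mod 5: now compute (0/5).
Top reduces to 0: gcd > 1, so the symbol is 0.

0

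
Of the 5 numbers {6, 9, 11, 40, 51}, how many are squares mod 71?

(6/71) = +1 → QR.
(9/71) = +1 → QR.
(11/71) = -1 → non-residue.
(40/71) = +1 → QR.
(51/71) = -1 → non-residue.
Total quadratic residues among the 5: 3.

3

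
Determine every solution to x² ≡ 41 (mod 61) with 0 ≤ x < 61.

23, 38

61 ≡ 1 (mod 4), so we find a root by search.
Trying successive values, 23² = 529 ≡ 41 (mod 61). The other root is 61 − 23 = 38.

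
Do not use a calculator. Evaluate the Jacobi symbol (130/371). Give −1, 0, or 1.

Pull out 2: since 371 ≡ 3 (mod 8), (2/371) = -1.
Reciprocity: 65 ≡ 1 and 371 ≡ 3 (mod 4), so (65/371) = +(371/65).
Reduce top mod 65: now compute (46/65).
Pull out 2: since 65 ≡ 1 (mod 8), (2/65) = +1.
Reciprocity: 23 ≡ 3 and 65 ≡ 1 (mod 4), so (23/65) = +(65/23).
Reduce top mod 23: now compute (19/23).
Reciprocity: 19 ≡ 3 and 23 ≡ 3 (mod 4), so (19/23) = −(23/19).
Reduce top mod 19: now compute (4/19).
Pull out 2^2: since 19 ≡ 3 (mod 8), (2/19) = -1, so (2/19)^2 = +1.
Reached (1/19) = 1. Collecting the sign flips along the way, the symbol is +1.

1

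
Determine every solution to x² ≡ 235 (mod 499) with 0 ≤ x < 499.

239, 260

Since 499 ≡ 3 (mod 4), a square root of 235 is 235^((499+1)/4) = 235^125 mod 499.
Repeated squaring: 235^2≡335, 235^4≡449, 235^8≡5, 235^16≡25, 235^32≡126, 235^64≡407 (mod 499).
235^125 = 235^(64+32+16+8+4+1) ≡ 239 (mod 499).
Check: 239² = 57121 ≡ 235 (mod 499). The two roots are 239 and 260.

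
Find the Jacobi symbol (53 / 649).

Reciprocity: 53 ≡ 1 and 649 ≡ 1 (mod 4), so (53/649) = +(649/53).
Reduce top mod 53: now compute (13/53).
Reciprocity: 13 ≡ 1 and 53 ≡ 1 (mod 4), so (13/53) = +(53/13).
Reduce top mod 13: now compute (1/13).
Reached (1/13) = 1. Collecting the sign flips along the way, the symbol is +1.

1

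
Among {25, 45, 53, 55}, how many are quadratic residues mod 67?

2

(25/67) = +1 → QR.
(45/67) = -1 → non-residue.
(53/67) = -1 → non-residue.
(55/67) = +1 → QR.
Total quadratic residues among the 4: 2.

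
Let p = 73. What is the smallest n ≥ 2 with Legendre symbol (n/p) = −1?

(2/73) = +1, so 2 is a residue.
(3/73) = +1, so 3 is a residue.
(4/73) = +1, so 4 is a residue.
(5/73) = −1, so 5 is the smallest positive non-residue mod 73.

5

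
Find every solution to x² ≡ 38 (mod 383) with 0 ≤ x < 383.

92, 291

Since 383 ≡ 3 (mod 4), a square root of 38 is 38^((383+1)/4) = 38^96 mod 383.
Repeated squaring: 38^2≡295, 38^4≡84, 38^8≡162, 38^16≡200, 38^32≡168, 38^64≡265 (mod 383).
38^96 = 38^(64+32) ≡ 92 (mod 383).
Check: 92² = 8464 ≡ 38 (mod 383). The two roots are 92 and 291.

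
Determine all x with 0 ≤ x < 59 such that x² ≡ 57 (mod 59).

Since 59 ≡ 3 (mod 4), a square root of 57 is 57^((59+1)/4) = 57^15 mod 59.
Repeated squaring: 57^2≡4, 57^4≡16, 57^8≡20 (mod 59).
57^15 = 57^(8+4+2+1) ≡ 36 (mod 59).
Check: 36² = 1296 ≡ 57 (mod 59). The two roots are 23 and 36.

23, 36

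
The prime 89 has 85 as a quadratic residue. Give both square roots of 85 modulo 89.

21, 68

89 ≡ 1 (mod 4), so we find a root by search.
Trying successive values, 21² = 441 ≡ 85 (mod 89). The other root is 89 − 21 = 68.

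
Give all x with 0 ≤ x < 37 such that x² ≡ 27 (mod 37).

8, 29

37 ≡ 1 (mod 4), so we find a root by search.
Trying successive values, 8² = 64 ≡ 27 (mod 37). The other root is 37 − 8 = 29.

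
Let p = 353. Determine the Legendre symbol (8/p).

1

Euler's criterion: (8/353) ≡ 8^176 (mod 353).
8^2 ≡ 64 (mod 353)
8^4 ≡ 213 (mod 353)
8^8 ≡ 185 (mod 353)
8^16 ≡ 337 (mod 353)
8^32 ≡ 256 (mod 353)
8^64 ≡ 231 (mod 353)
8^128 ≡ 58 (mod 353)
8^176 = 8^(128+32+16) ≡ 1 (mod 353).
Result is 1, so (8/353) = 1.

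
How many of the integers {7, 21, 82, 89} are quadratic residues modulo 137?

(7/137) = +1 → QR.
(21/137) = -1 → non-residue.
(82/137) = -1 → non-residue.
(89/137) = -1 → non-residue.
Total quadratic residues among the 4: 1.

1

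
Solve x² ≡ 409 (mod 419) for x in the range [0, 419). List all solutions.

165, 254

Since 419 ≡ 3 (mod 4), a square root of 409 is 409^((419+1)/4) = 409^105 mod 419.
Repeated squaring: 409^2≡100, 409^4≡363, 409^8≡203, 409^16≡147, 409^32≡240, 409^64≡197 (mod 419).
409^105 = 409^(64+32+8+1) ≡ 254 (mod 419).
Check: 254² = 64516 ≡ 409 (mod 419). The two roots are 165 and 254.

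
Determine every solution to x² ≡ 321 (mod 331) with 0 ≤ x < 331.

68, 263

Since 331 ≡ 3 (mod 4), a square root of 321 is 321^((331+1)/4) = 321^83 mod 331.
Repeated squaring: 321^2≡100, 321^4≡70, 321^8≡266, 321^16≡253, 321^32≡126, 321^64≡319 (mod 331).
321^83 = 321^(64+16+2+1) ≡ 68 (mod 331).
Check: 68² = 4624 ≡ 321 (mod 331). The two roots are 68 and 263.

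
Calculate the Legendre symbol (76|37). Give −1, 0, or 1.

-1

First reduce: 76 ≡ 2 (mod 37).
Pull out 2: since 37 ≡ 5 (mod 8), (2/37) = -1.
Reached (1/37) = 1. Collecting the sign flips along the way, the symbol is -1.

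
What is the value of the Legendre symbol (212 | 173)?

First reduce: 212 ≡ 39 (mod 173).
Reciprocity: 39 ≡ 3 and 173 ≡ 1 (mod 4), so (39/173) = +(173/39).
Reduce top mod 39: now compute (17/39).
Reciprocity: 17 ≡ 1 and 39 ≡ 3 (mod 4), so (17/39) = +(39/17).
Reduce top mod 17: now compute (5/17).
Reciprocity: 5 ≡ 1 and 17 ≡ 1 (mod 4), so (5/17) = +(17/5).
Reduce top mod 5: now compute (2/5).
Pull out 2: since 5 ≡ 5 (mod 8), (2/5) = -1.
Reached (1/5) = 1. Collecting the sign flips along the way, the symbol is -1.

-1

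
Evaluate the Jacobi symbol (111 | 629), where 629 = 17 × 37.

0

Reciprocity: 111 ≡ 3 and 629 ≡ 1 (mod 4), so (111/629) = +(629/111).
Reduce top mod 111: now compute (74/111).
Pull out 2: since 111 ≡ 7 (mod 8), (2/111) = +1.
Reciprocity: 37 ≡ 1 and 111 ≡ 3 (mod 4), so (37/111) = +(111/37).
Reduce top mod 37: now compute (0/37).
Top reduces to 0: gcd > 1, so the symbol is 0.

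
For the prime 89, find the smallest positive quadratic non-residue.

(2/89) = +1, so 2 is a residue.
(3/89) = −1, so 3 is the smallest positive non-residue mod 89.

3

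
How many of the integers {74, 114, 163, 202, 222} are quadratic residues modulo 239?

2

(74/239) = -1 → non-residue.
(114/239) = -1 → non-residue.
(163/239) = +1 → QR.
(202/239) = +1 → QR.
(222/239) = -1 → non-residue.
Total quadratic residues among the 5: 2.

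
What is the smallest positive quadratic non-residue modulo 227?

2

(2/227) = −1, so 2 is the smallest positive non-residue mod 227.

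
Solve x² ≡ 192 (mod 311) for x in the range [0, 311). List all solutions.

Since 311 ≡ 3 (mod 4), a square root of 192 is 192^((311+1)/4) = 192^78 mod 311.
Repeated squaring: 192^2≡166, 192^4≡188, 192^8≡201, 192^16≡282, 192^32≡219, 192^64≡67 (mod 311).
192^78 = 192^(64+8+4+2) ≡ 200 (mod 311).
Check: 200² = 40000 ≡ 192 (mod 311). The two roots are 111 and 200.

111, 200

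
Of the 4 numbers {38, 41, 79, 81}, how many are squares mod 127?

(38/127) = +1 → QR.
(41/127) = +1 → QR.
(79/127) = +1 → QR.
(81/127) = +1 → QR.
Total quadratic residues among the 4: 4.

4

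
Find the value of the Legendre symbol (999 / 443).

1

First reduce: 999 ≡ 113 (mod 443).
Reciprocity: 113 ≡ 1 and 443 ≡ 3 (mod 4), so (113/443) = +(443/113).
Reduce top mod 113: now compute (104/113).
Pull out 2^3: since 113 ≡ 1 (mod 8), (2/113) = +1, so (2/113)^3 = +1.
Reciprocity: 13 ≡ 1 and 113 ≡ 1 (mod 4), so (13/113) = +(113/13).
Reduce top mod 13: now compute (9/13).
Reciprocity: 9 ≡ 1 and 13 ≡ 1 (mod 4), so (9/13) = +(13/9).
Reduce top mod 9: now compute (4/9).
Pull out 2^2: since 9 ≡ 1 (mod 8), (2/9) = +1, so (2/9)^2 = +1.
Reached (1/9) = 1. Collecting the sign flips along the way, the symbol is +1.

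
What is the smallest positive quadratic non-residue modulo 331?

(2/331) = −1, so 2 is the smallest positive non-residue mod 331.

2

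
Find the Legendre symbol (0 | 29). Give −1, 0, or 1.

Top reduces to 0: gcd > 1, so the symbol is 0.

0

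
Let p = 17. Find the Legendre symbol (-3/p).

-1

Euler's criterion: (-3/17) ≡ 14^8 (mod 17).
14^2 ≡ 9 (mod 17)
14^4 ≡ 13 (mod 17)
14^8 ≡ 16 (mod 17)
14^8 = 14^(8) ≡ 16 (mod 17).
Result is 16 ≡ −1, so (-3/17) = −1.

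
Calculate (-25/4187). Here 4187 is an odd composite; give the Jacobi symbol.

-1

First reduce: -25 ≡ 4162 (mod 4187).
Pull out 2: since 4187 ≡ 3 (mod 8), (2/4187) = -1.
Reciprocity: 2081 ≡ 1 and 4187 ≡ 3 (mod 4), so (2081/4187) = +(4187/2081).
Reduce top mod 2081: now compute (25/2081).
Reciprocity: 25 ≡ 1 and 2081 ≡ 1 (mod 4), so (25/2081) = +(2081/25).
Reduce top mod 25: now compute (6/25).
Pull out 2: since 25 ≡ 1 (mod 8), (2/25) = +1.
Reciprocity: 3 ≡ 3 and 25 ≡ 1 (mod 4), so (3/25) = +(25/3).
Reduce top mod 3: now compute (1/3).
Reached (1/3) = 1. Collecting the sign flips along the way, the symbol is -1.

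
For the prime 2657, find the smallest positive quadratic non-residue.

(2/2657) = +1, so 2 is a residue.
(3/2657) = −1, so 3 is the smallest positive non-residue mod 2657.

3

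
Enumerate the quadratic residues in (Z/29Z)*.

1 4 5 6 7 9 13 16 20 22 23 24 25 28

Square k = 1,…,14 (k and 29−k give the same square):
1²=1, 2²=4, 3²=9, 4²=16, 5²=25, 6²≡7, 7²≡20, 8²≡6, 9²≡23, 10²≡13, 11²≡5, 12²≡28, 13²≡24, 14²≡22 (mod 29).
So the quadratic residues mod 29 are {1, 4, 5, 6, 7, 9, 13, 16, 20, 22, 23, 24, 25, 28}.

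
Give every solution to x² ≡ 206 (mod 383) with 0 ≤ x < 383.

181, 202

Since 383 ≡ 3 (mod 4), a square root of 206 is 206^((383+1)/4) = 206^96 mod 383.
Repeated squaring: 206^2≡306, 206^4≡184, 206^8≡152, 206^16≡124, 206^32≡56, 206^64≡72 (mod 383).
206^96 = 206^(64+32) ≡ 202 (mod 383).
Check: 202² = 40804 ≡ 206 (mod 383). The two roots are 181 and 202.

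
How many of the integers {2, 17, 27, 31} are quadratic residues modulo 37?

(2/37) = -1 → non-residue.
(17/37) = -1 → non-residue.
(27/37) = +1 → QR.
(31/37) = -1 → non-residue.
Total quadratic residues among the 4: 1.

1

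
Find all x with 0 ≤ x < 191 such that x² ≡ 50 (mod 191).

Since 191 ≡ 3 (mod 4), a square root of 50 is 50^((191+1)/4) = 50^48 mod 191.
Repeated squaring: 50^2≡17, 50^4≡98, 50^8≡54, 50^16≡51, 50^32≡118 (mod 191).
50^48 = 50^(32+16) ≡ 97 (mod 191).
Check: 97² = 9409 ≡ 50 (mod 191). The two roots are 94 and 97.

94, 97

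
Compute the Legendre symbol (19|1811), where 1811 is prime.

-1

Reciprocity: 19 ≡ 3 and 1811 ≡ 3 (mod 4), so (19/1811) = −(1811/19).
Reduce top mod 19: now compute (6/19).
Pull out 2: since 19 ≡ 3 (mod 8), (2/19) = -1.
Reciprocity: 3 ≡ 3 and 19 ≡ 3 (mod 4), so (3/19) = −(19/3).
Reduce top mod 3: now compute (1/3).
Reached (1/3) = 1. Collecting the sign flips along the way, the symbol is -1.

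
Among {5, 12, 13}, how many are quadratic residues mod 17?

(5/17) = -1 → non-residue.
(12/17) = -1 → non-residue.
(13/17) = +1 → QR.
Total quadratic residues among the 3: 1.

1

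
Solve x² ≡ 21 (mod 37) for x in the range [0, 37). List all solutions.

37 ≡ 1 (mod 4), so we find a root by search.
Trying successive values, 13² = 169 ≡ 21 (mod 37). The other root is 37 − 13 = 24.

13, 24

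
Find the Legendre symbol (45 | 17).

Euler's criterion: (45/17) ≡ 11^8 (mod 17).
11^2 ≡ 2 (mod 17)
11^4 ≡ 4 (mod 17)
11^8 ≡ 16 (mod 17)
11^8 = 11^(8) ≡ 16 (mod 17).
Result is 16 ≡ −1, so (45/17) = −1.

-1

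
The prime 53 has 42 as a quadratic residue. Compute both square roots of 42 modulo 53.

25, 28

53 ≡ 1 (mod 4), so we find a root by search.
Trying successive values, 25² = 625 ≡ 42 (mod 53). The other root is 53 − 25 = 28.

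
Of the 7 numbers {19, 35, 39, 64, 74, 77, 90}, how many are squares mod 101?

3

(19/101) = +1 → QR.
(35/101) = -1 → non-residue.
(39/101) = -1 → non-residue.
(64/101) = +1 → QR.
(74/101) = -1 → non-residue.
(77/101) = +1 → QR.
(90/101) = -1 → non-residue.
Total quadratic residues among the 7: 3.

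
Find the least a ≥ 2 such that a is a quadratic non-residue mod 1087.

3

(2/1087) = +1, so 2 is a residue.
(3/1087) = −1, so 3 is the smallest positive non-residue mod 1087.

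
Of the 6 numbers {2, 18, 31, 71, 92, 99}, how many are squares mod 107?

(2/107) = -1 → non-residue.
(18/107) = -1 → non-residue.
(31/107) = -1 → non-residue.
(71/107) = -1 → non-residue.
(92/107) = +1 → QR.
(99/107) = +1 → QR.
Total quadratic residues among the 6: 2.

2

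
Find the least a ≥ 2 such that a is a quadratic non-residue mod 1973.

(2/1973) = −1, so 2 is the smallest positive non-residue mod 1973.

2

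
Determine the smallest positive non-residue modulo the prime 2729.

3

(2/2729) = +1, so 2 is a residue.
(3/2729) = −1, so 3 is the smallest positive non-residue mod 2729.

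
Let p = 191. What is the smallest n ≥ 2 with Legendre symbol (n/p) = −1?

7

(2/191) = +1, so 2 is a residue.
(3/191) = +1, so 3 is a residue.
(4/191) = +1, so 4 is a residue.
(5/191) = +1, so 5 is a residue.
(6/191) = +1, so 6 is a residue.
(7/191) = −1, so 7 is the smallest positive non-residue mod 191.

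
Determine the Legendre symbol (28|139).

Euler's criterion: (28/139) ≡ 28^69 (mod 139).
28^2 ≡ 89 (mod 139)
28^4 ≡ 137 (mod 139)
28^8 ≡ 4 (mod 139)
28^16 ≡ 16 (mod 139)
28^32 ≡ 117 (mod 139)
28^64 ≡ 67 (mod 139)
28^69 = 28^(64+4+1) ≡ 1 (mod 139).
Result is 1, so (28/139) = 1.

1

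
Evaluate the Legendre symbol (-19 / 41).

-1

First reduce: -19 ≡ 22 (mod 41).
Pull out 2: since 41 ≡ 1 (mod 8), (2/41) = +1.
Reciprocity: 11 ≡ 3 and 41 ≡ 1 (mod 4), so (11/41) = +(41/11).
Reduce top mod 11: now compute (8/11).
Pull out 2^3: since 11 ≡ 3 (mod 8), (2/11) = -1, so (2/11)^3 = -1.
Reached (1/11) = 1. Collecting the sign flips along the way, the symbol is -1.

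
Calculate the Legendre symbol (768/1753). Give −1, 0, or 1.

1

Pull out 2^8: since 1753 ≡ 1 (mod 8), (2/1753) = +1, so (2/1753)^8 = +1.
Reciprocity: 3 ≡ 3 and 1753 ≡ 1 (mod 4), so (3/1753) = +(1753/3).
Reduce top mod 3: now compute (1/3).
Reached (1/3) = 1. Collecting the sign flips along the way, the symbol is +1.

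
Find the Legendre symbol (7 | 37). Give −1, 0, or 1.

Reciprocity: 7 ≡ 3 and 37 ≡ 1 (mod 4), so (7/37) = +(37/7).
Reduce top mod 7: now compute (2/7).
Pull out 2: since 7 ≡ 7 (mod 8), (2/7) = +1.
Reached (1/7) = 1. Collecting the sign flips along the way, the symbol is +1.

1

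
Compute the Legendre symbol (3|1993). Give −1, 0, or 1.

Reciprocity: 3 ≡ 3 and 1993 ≡ 1 (mod 4), so (3/1993) = +(1993/3).
Reduce top mod 3: now compute (1/3).
Reached (1/3) = 1. Collecting the sign flips along the way, the symbol is +1.

1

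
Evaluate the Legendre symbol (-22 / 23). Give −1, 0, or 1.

1

First reduce: -22 ≡ 1 (mod 23).
Reached (1/23) = 1. Collecting the sign flips along the way, the symbol is +1.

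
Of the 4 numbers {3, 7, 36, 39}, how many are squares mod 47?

3

(3/47) = +1 → QR.
(7/47) = +1 → QR.
(36/47) = +1 → QR.
(39/47) = -1 → non-residue.
Total quadratic residues among the 4: 3.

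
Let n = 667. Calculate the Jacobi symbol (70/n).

-1

Pull out 2: since 667 ≡ 3 (mod 8), (2/667) = -1.
Reciprocity: 35 ≡ 3 and 667 ≡ 3 (mod 4), so (35/667) = −(667/35).
Reduce top mod 35: now compute (2/35).
Pull out 2: since 35 ≡ 3 (mod 8), (2/35) = -1.
Reached (1/35) = 1. Collecting the sign flips along the way, the symbol is -1.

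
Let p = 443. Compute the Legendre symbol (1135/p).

First reduce: 1135 ≡ 249 (mod 443).
Reciprocity: 249 ≡ 1 and 443 ≡ 3 (mod 4), so (249/443) = +(443/249).
Reduce top mod 249: now compute (194/249).
Pull out 2: since 249 ≡ 1 (mod 8), (2/249) = +1.
Reciprocity: 97 ≡ 1 and 249 ≡ 1 (mod 4), so (97/249) = +(249/97).
Reduce top mod 97: now compute (55/97).
Reciprocity: 55 ≡ 3 and 97 ≡ 1 (mod 4), so (55/97) = +(97/55).
Reduce top mod 55: now compute (42/55).
Pull out 2: since 55 ≡ 7 (mod 8), (2/55) = +1.
Reciprocity: 21 ≡ 1 and 55 ≡ 3 (mod 4), so (21/55) = +(55/21).
Reduce top mod 21: now compute (13/21).
Reciprocity: 13 ≡ 1 and 21 ≡ 1 (mod 4), so (13/21) = +(21/13).
Reduce top mod 13: now compute (8/13).
Pull out 2^3: since 13 ≡ 5 (mod 8), (2/13) = -1, so (2/13)^3 = -1.
Reached (1/13) = 1. Collecting the sign flips along the way, the symbol is -1.

-1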